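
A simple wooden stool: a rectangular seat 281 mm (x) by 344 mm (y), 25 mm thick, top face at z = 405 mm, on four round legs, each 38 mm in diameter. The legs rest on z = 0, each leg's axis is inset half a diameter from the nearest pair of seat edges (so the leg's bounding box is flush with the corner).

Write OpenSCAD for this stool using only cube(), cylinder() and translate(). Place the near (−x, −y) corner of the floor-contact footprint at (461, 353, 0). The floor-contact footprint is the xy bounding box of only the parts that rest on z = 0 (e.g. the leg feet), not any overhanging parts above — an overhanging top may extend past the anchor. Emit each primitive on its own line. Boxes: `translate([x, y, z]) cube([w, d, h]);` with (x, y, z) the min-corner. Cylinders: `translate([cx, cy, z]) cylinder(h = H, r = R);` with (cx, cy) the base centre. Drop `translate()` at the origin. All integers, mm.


translate([461, 353, 380]) cube([281, 344, 25]);
translate([480, 372, 0]) cylinder(h = 380, r = 19);
translate([723, 372, 0]) cylinder(h = 380, r = 19);
translate([480, 678, 0]) cylinder(h = 380, r = 19);
translate([723, 678, 0]) cylinder(h = 380, r = 19);


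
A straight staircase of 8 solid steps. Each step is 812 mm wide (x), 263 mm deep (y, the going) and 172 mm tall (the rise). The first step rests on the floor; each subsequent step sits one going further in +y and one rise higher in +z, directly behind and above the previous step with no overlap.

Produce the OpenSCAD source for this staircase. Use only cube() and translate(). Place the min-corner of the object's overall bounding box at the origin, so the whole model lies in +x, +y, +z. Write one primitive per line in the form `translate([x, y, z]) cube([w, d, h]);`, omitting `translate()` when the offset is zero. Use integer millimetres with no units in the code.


cube([812, 263, 172]);
translate([0, 263, 172]) cube([812, 263, 172]);
translate([0, 526, 344]) cube([812, 263, 172]);
translate([0, 789, 516]) cube([812, 263, 172]);
translate([0, 1052, 688]) cube([812, 263, 172]);
translate([0, 1315, 860]) cube([812, 263, 172]);
translate([0, 1578, 1032]) cube([812, 263, 172]);
translate([0, 1841, 1204]) cube([812, 263, 172]);


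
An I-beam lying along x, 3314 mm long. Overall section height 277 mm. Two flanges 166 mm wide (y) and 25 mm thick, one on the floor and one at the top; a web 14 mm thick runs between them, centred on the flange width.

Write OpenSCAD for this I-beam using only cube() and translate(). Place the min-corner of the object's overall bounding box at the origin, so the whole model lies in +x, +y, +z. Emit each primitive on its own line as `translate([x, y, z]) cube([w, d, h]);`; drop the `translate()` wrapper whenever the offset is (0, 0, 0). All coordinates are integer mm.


cube([3314, 166, 25]);
translate([0, 76, 25]) cube([3314, 14, 227]);
translate([0, 0, 252]) cube([3314, 166, 25]);


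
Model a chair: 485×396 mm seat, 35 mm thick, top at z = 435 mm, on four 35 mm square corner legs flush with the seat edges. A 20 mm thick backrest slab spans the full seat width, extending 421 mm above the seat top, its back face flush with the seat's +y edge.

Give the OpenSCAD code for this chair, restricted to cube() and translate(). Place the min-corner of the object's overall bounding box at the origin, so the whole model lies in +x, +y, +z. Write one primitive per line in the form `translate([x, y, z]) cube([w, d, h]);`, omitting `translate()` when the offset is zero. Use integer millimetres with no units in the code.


translate([0, 0, 400]) cube([485, 396, 35]);
cube([35, 35, 400]);
translate([450, 0, 0]) cube([35, 35, 400]);
translate([0, 361, 0]) cube([35, 35, 400]);
translate([450, 361, 0]) cube([35, 35, 400]);
translate([0, 376, 435]) cube([485, 20, 421]);


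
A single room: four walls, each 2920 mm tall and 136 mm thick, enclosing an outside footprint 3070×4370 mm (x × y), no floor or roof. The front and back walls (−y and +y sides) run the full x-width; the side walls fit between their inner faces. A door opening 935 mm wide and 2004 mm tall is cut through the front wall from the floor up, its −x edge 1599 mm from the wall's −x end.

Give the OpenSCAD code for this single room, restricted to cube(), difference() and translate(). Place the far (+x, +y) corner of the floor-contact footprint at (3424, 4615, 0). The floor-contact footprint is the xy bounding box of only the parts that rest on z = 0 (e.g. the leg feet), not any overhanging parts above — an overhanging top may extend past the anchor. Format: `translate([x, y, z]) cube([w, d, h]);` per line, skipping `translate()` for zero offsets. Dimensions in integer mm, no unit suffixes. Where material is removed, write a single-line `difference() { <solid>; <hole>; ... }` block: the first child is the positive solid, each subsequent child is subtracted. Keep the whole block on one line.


difference() { translate([354, 245, 0]) cube([3070, 136, 2920]); translate([1953, 245, 0]) cube([935, 136, 2004]); }
translate([354, 4479, 0]) cube([3070, 136, 2920]);
translate([354, 381, 0]) cube([136, 4098, 2920]);
translate([3288, 381, 0]) cube([136, 4098, 2920]);


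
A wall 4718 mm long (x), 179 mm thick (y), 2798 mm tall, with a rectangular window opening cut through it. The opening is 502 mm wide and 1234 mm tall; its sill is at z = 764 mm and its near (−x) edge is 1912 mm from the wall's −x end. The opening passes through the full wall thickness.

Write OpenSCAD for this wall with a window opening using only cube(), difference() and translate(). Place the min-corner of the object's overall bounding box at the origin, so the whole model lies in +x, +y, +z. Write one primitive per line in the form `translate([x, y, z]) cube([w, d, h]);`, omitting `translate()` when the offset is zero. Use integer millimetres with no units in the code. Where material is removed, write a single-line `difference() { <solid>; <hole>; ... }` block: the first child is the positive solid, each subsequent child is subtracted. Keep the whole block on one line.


difference() { cube([4718, 179, 2798]); translate([1912, 0, 764]) cube([502, 179, 1234]); }


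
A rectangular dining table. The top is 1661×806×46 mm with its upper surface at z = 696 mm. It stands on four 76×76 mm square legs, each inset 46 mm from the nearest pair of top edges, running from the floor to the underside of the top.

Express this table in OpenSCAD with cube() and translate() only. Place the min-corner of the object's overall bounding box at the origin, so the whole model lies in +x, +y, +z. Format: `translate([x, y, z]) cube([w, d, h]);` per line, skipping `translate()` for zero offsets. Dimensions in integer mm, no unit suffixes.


// leg_h = 696 - 46 = 650
translate([0, 0, 650]) cube([1661, 806, 46]);
translate([46, 46, 0]) cube([76, 76, 650]);
translate([1539, 46, 0]) cube([76, 76, 650]);
translate([46, 684, 0]) cube([76, 76, 650]);
translate([1539, 684, 0]) cube([76, 76, 650]);


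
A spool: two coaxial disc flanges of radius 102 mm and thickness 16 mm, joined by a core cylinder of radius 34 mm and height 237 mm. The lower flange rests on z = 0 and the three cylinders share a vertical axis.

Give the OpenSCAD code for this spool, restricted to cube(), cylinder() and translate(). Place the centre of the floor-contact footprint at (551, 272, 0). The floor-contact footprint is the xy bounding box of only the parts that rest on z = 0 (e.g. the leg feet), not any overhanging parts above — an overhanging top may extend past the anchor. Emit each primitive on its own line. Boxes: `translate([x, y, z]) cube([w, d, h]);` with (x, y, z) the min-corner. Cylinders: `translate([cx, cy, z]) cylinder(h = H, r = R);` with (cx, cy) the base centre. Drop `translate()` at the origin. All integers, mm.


translate([551, 272, 0]) cylinder(h = 16, r = 102);
translate([551, 272, 16]) cylinder(h = 237, r = 34);
translate([551, 272, 253]) cylinder(h = 16, r = 102);


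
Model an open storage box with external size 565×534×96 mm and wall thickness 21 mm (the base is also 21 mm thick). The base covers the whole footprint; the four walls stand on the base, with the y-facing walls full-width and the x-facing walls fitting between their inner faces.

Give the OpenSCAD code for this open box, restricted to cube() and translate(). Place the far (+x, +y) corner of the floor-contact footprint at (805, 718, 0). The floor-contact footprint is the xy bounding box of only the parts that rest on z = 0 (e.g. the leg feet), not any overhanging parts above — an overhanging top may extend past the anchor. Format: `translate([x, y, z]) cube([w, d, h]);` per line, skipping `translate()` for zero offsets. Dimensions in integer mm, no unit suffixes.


translate([240, 184, 0]) cube([565, 534, 21]);
translate([240, 184, 21]) cube([565, 21, 75]);
translate([240, 697, 21]) cube([565, 21, 75]);
translate([240, 205, 21]) cube([21, 492, 75]);
translate([784, 205, 21]) cube([21, 492, 75]);


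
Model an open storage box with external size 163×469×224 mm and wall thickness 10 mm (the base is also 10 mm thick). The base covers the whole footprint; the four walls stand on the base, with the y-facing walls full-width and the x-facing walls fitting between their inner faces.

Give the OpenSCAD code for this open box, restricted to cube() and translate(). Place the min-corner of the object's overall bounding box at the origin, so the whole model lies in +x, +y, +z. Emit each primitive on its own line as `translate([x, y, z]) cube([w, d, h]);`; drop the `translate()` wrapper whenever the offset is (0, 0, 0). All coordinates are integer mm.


cube([163, 469, 10]);
translate([0, 0, 10]) cube([163, 10, 214]);
translate([0, 459, 10]) cube([163, 10, 214]);
translate([0, 10, 10]) cube([10, 449, 214]);
translate([153, 10, 10]) cube([10, 449, 214]);


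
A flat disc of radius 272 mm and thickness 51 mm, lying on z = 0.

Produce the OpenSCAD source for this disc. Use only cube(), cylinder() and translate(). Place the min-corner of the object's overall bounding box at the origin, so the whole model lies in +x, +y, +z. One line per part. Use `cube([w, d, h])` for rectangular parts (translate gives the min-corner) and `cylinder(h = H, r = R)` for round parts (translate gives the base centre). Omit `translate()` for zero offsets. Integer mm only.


translate([272, 272, 0]) cylinder(h = 51, r = 272);


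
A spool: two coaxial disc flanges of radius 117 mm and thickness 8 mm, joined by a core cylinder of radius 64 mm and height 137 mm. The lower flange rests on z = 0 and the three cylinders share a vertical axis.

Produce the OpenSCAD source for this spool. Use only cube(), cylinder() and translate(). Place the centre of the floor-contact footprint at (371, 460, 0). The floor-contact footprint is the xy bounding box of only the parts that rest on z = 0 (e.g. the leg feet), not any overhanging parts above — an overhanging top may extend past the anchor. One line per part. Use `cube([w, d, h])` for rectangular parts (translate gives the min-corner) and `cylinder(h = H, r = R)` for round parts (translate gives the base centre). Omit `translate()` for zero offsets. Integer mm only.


translate([371, 460, 0]) cylinder(h = 8, r = 117);
translate([371, 460, 8]) cylinder(h = 137, r = 64);
translate([371, 460, 145]) cylinder(h = 8, r = 117);


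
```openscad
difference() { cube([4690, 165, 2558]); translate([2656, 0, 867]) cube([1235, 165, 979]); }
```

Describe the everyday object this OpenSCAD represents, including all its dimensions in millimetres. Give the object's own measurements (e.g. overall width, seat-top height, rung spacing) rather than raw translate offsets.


A wall 4690 mm long (x), 165 mm thick (y), 2558 mm tall, with a rectangular window opening cut through it. The opening is 1235 mm wide and 979 mm tall; its sill is at z = 867 mm and its near (−x) edge is 2656 mm from the wall's −x end. The opening passes through the full wall thickness.


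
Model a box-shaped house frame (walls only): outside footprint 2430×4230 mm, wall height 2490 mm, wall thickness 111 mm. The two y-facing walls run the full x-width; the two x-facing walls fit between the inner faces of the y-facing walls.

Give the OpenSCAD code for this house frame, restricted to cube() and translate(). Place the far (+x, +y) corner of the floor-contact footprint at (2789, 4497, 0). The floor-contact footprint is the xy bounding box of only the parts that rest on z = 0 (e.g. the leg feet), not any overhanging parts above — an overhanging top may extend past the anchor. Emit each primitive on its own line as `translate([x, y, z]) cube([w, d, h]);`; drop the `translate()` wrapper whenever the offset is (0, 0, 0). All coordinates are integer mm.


translate([359, 267, 0]) cube([2430, 111, 2490]);
translate([359, 4386, 0]) cube([2430, 111, 2490]);
translate([359, 378, 0]) cube([111, 4008, 2490]);
translate([2678, 378, 0]) cube([111, 4008, 2490]);


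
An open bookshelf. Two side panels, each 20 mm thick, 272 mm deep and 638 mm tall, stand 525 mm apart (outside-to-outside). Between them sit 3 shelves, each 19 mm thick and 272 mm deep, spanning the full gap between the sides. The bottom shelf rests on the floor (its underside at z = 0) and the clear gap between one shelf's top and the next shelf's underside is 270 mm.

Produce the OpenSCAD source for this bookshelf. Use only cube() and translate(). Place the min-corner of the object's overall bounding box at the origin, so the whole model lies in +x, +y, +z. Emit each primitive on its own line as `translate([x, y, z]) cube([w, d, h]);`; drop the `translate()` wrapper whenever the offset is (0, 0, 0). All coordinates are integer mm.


cube([20, 272, 638]);
translate([505, 0, 0]) cube([20, 272, 638]);
translate([20, 0, 0]) cube([485, 272, 19]);
translate([20, 0, 289]) cube([485, 272, 19]);
translate([20, 0, 578]) cube([485, 272, 19]);


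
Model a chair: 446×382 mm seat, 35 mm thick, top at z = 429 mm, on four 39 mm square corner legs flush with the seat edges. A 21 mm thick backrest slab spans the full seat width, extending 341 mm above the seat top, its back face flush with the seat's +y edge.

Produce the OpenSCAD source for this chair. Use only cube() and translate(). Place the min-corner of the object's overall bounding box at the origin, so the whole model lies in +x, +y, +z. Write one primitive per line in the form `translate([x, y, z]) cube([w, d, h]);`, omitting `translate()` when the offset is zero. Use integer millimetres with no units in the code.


// leg_h = 429 - 35 = 394
translate([0, 0, 394]) cube([446, 382, 35]);
cube([39, 39, 394]);
translate([407, 0, 0]) cube([39, 39, 394]);
translate([0, 343, 0]) cube([39, 39, 394]);
translate([407, 343, 0]) cube([39, 39, 394]);
translate([0, 361, 429]) cube([446, 21, 341]);


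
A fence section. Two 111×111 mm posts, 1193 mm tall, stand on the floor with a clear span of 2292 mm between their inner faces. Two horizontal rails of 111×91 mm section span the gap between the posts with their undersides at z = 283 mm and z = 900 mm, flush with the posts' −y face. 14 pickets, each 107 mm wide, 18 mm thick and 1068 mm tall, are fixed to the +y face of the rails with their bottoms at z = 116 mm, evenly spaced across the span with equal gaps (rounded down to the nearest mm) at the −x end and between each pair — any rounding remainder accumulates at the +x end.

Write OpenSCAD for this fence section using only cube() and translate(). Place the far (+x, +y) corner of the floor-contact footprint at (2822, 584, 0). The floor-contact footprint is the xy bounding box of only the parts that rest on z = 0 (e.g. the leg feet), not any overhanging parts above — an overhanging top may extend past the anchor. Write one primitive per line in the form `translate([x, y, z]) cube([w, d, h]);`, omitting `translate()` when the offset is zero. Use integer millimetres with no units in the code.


translate([308, 473, 0]) cube([111, 111, 1193]);
translate([2711, 473, 0]) cube([111, 111, 1193]);
translate([419, 473, 283]) cube([2292, 111, 91]);
translate([419, 473, 900]) cube([2292, 111, 91]);
translate([471, 584, 116]) cube([107, 18, 1068]);
translate([630, 584, 116]) cube([107, 18, 1068]);
translate([789, 584, 116]) cube([107, 18, 1068]);
translate([948, 584, 116]) cube([107, 18, 1068]);
translate([1107, 584, 116]) cube([107, 18, 1068]);
translate([1266, 584, 116]) cube([107, 18, 1068]);
translate([1425, 584, 116]) cube([107, 18, 1068]);
translate([1584, 584, 116]) cube([107, 18, 1068]);
translate([1743, 584, 116]) cube([107, 18, 1068]);
translate([1902, 584, 116]) cube([107, 18, 1068]);
translate([2061, 584, 116]) cube([107, 18, 1068]);
translate([2220, 584, 116]) cube([107, 18, 1068]);
translate([2379, 584, 116]) cube([107, 18, 1068]);
translate([2538, 584, 116]) cube([107, 18, 1068]);


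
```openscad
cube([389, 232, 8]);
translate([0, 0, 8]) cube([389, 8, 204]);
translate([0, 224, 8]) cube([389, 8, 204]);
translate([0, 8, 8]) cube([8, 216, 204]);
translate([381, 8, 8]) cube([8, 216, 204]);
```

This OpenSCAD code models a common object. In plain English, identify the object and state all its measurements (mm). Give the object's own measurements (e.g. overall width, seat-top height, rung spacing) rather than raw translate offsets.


An open-topped rectangular box: outside dimensions 389×232×212 mm, with a uniform wall and base thickness of 8 mm. The base is a full 389×232 slab on the floor; four walls sit on top of the base. The front and back walls (the −y and +y sides) span the full width; the two side walls fit between them.


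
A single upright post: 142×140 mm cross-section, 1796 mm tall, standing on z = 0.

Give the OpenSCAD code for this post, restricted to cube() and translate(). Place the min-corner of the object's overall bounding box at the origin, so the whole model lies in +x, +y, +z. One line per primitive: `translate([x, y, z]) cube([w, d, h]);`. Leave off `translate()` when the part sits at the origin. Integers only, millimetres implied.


cube([142, 140, 1796]);


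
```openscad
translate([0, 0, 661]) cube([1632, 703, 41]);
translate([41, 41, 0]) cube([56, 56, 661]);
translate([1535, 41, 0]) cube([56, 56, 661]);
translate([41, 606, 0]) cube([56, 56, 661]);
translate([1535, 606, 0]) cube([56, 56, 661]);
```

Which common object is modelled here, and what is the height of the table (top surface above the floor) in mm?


A table. The table height is 702 mm.

A 1632×703×41 slab sits at z = 661 on four 56 mm square posts — a table. The top surface is at 661 + 41 = 702 mm.


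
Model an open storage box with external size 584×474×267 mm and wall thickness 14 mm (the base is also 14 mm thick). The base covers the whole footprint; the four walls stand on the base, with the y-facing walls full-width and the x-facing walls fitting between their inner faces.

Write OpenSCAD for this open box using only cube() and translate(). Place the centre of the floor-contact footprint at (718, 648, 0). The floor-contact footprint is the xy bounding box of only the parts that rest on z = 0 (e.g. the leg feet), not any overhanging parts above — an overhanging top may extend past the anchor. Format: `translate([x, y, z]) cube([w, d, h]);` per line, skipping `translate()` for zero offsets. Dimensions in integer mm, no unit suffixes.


translate([426, 411, 0]) cube([584, 474, 14]);
translate([426, 411, 14]) cube([584, 14, 253]);
translate([426, 871, 14]) cube([584, 14, 253]);
translate([426, 425, 14]) cube([14, 446, 253]);
translate([996, 425, 14]) cube([14, 446, 253]);


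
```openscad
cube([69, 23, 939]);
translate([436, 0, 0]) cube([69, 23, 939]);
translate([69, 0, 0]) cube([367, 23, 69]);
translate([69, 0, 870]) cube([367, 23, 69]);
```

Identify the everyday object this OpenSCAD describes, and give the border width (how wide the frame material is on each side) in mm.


A picture frame. The border width is 69 mm.

Four thin pieces enclosing a rectangular opening — a picture frame. The two full-height stiles are 939 mm tall; the top rail sits at z = 870 and is 69 mm tall, so the border above the opening is 939 − 870 = 69 mm, matching the stile x-width.


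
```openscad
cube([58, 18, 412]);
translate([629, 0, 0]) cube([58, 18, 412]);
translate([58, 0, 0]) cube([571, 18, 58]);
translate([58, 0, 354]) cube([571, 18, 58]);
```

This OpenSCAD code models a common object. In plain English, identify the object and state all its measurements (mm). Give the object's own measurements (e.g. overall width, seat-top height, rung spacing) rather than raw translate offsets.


A rectangular picture frame lying in the x–z plane (depth along y). The opening is 571 mm wide (x) by 296 mm tall (z), surrounded by a border 58 mm wide on all four sides. The frame is 18 mm deep and is made of two full-height vertical stiles with two horizontal rails fitted between them.


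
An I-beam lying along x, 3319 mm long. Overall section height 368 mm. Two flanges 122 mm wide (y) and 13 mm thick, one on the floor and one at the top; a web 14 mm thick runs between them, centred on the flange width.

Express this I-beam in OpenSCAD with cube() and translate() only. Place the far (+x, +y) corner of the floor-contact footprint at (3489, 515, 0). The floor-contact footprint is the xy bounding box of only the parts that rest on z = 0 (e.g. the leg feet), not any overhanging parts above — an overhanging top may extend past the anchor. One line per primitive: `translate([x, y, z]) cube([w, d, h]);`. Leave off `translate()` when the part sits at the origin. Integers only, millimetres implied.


translate([170, 393, 0]) cube([3319, 122, 13]);
translate([170, 447, 13]) cube([3319, 14, 342]);
translate([170, 393, 355]) cube([3319, 122, 13]);


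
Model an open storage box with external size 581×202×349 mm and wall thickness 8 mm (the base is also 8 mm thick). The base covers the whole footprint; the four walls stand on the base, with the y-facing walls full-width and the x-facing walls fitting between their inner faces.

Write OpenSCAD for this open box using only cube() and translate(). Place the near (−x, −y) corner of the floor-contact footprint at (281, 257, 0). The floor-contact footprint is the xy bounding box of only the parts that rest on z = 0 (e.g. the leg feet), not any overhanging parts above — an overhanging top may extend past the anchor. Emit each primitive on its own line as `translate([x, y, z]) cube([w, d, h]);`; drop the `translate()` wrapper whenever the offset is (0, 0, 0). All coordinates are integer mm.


translate([281, 257, 0]) cube([581, 202, 8]);
translate([281, 257, 8]) cube([581, 8, 341]);
translate([281, 451, 8]) cube([581, 8, 341]);
translate([281, 265, 8]) cube([8, 186, 341]);
translate([854, 265, 8]) cube([8, 186, 341]);


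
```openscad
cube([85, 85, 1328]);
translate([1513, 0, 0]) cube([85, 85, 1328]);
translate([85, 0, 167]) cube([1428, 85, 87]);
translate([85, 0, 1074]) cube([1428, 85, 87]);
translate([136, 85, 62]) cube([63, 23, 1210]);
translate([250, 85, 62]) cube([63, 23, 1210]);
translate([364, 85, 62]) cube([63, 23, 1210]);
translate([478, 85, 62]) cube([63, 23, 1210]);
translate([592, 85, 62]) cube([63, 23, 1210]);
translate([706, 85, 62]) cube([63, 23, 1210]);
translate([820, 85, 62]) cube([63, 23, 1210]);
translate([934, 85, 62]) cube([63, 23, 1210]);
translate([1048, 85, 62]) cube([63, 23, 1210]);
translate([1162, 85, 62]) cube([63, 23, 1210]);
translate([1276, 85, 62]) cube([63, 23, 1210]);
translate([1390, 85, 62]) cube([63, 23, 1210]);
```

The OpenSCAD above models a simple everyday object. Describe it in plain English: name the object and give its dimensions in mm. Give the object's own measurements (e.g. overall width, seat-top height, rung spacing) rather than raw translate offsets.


A fence section. Two 85×85 mm posts, 1328 mm tall, stand on the floor with a clear span of 1428 mm between their inner faces. Two horizontal rails of 85×87 mm section span the gap between the posts with their undersides at z = 167 mm and z = 1074 mm, flush with the posts' −y face. 12 pickets, each 63 mm wide, 23 mm thick and 1210 mm tall, are fixed to the +y face of the rails with their bottoms at z = 62 mm, spaced across the span with a 51 mm gap after the −x post and between neighbouring pickets, with 60 mm left before the +x post.


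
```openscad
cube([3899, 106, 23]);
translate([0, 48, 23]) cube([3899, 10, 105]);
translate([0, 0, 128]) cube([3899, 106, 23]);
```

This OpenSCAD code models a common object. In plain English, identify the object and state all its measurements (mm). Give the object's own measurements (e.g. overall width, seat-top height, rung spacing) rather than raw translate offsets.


An I-beam lying along x, 3899 mm long. Overall section height 151 mm. Two flanges 106 mm wide (y) and 23 mm thick, one on the floor and one at the top; a web 10 mm thick runs between them, centred on the flange width.


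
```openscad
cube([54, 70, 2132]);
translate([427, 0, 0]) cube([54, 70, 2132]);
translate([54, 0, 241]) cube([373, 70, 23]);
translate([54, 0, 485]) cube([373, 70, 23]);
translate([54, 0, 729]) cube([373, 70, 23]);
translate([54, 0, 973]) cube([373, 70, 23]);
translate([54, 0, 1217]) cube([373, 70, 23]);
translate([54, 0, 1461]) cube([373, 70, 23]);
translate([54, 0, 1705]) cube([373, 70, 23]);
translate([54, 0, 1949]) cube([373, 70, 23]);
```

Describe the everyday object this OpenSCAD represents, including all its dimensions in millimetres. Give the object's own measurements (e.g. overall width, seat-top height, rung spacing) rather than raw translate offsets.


A straight ladder. Two 54×70 mm vertical rails, 2132 mm tall, stand 481 mm apart (outside-to-outside) with their front faces coplanar on the −y side. 8 rungs, each 70 mm deep and 23 mm tall, span between the inner faces of the rails, front faces flush with the rails. The lowest rung's underside is at z = 241 mm and rungs are spaced 244 mm apart (underside to underside).


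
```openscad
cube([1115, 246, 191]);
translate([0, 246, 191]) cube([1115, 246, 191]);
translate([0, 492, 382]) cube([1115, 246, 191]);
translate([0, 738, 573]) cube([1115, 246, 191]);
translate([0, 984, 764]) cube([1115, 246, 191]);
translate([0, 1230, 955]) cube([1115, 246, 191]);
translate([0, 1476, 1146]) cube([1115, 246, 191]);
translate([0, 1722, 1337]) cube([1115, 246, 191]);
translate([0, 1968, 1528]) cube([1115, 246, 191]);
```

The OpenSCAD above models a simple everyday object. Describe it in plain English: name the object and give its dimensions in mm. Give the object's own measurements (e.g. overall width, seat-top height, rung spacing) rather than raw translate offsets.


A straight staircase of 9 solid steps. Each step is 1115 mm wide (x), 246 mm deep (y, the going) and 191 mm tall (the rise). The first step rests on the floor; each subsequent step sits one going further in +y and one rise higher in +z, directly behind and above the previous step with no overlap.


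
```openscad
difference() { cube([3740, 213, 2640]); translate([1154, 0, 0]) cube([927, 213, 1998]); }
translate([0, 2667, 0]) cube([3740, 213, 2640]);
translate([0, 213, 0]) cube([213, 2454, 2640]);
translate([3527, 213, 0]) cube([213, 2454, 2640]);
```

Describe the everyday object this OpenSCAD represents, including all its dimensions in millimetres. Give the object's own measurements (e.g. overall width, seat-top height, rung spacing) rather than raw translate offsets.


A single room: four walls, each 2640 mm tall and 213 mm thick, enclosing an outside footprint 3740×2880 mm (x × y), no floor or roof. The front and back walls (−y and +y sides) run the full x-width; the side walls fit between their inner faces. A door opening 927 mm wide and 1998 mm tall is cut through the front wall from the floor up, its −x edge 1154 mm from the wall's −x end.


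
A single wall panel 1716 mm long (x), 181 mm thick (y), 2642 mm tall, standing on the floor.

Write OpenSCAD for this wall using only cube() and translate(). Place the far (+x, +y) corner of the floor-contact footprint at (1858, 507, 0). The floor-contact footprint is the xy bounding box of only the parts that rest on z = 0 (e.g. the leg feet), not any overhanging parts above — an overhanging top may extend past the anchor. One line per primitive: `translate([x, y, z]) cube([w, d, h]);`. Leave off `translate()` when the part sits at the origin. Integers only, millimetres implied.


translate([142, 326, 0]) cube([1716, 181, 2642]);


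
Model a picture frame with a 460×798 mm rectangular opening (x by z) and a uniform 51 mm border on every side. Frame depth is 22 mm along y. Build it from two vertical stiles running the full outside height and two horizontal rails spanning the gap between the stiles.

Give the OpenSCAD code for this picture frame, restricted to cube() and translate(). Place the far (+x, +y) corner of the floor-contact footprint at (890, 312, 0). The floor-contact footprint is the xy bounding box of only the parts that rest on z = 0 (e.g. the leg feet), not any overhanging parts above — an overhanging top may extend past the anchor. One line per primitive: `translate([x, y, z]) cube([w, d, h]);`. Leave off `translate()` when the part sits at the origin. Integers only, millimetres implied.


translate([328, 290, 0]) cube([51, 22, 900]);
translate([839, 290, 0]) cube([51, 22, 900]);
translate([379, 290, 0]) cube([460, 22, 51]);
translate([379, 290, 849]) cube([460, 22, 51]);


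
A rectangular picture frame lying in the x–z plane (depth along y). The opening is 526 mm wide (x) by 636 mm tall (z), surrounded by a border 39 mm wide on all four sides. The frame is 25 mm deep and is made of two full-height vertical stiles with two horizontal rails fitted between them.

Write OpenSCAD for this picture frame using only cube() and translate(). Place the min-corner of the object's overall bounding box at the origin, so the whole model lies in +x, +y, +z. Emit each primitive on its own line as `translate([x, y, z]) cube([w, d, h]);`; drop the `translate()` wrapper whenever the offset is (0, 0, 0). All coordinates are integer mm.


cube([39, 25, 714]);
translate([565, 0, 0]) cube([39, 25, 714]);
translate([39, 0, 0]) cube([526, 25, 39]);
translate([39, 0, 675]) cube([526, 25, 39]);


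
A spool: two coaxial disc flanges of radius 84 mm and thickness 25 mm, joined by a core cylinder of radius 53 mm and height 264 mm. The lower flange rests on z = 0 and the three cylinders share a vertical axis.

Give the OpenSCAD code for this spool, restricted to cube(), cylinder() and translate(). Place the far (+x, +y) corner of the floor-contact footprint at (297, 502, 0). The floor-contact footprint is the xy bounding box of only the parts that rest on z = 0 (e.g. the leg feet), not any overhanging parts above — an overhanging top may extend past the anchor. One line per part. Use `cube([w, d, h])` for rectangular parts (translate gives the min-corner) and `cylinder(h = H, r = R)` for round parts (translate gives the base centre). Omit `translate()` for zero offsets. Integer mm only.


translate([213, 418, 0]) cylinder(h = 25, r = 84);
translate([213, 418, 25]) cylinder(h = 264, r = 53);
translate([213, 418, 289]) cylinder(h = 25, r = 84);


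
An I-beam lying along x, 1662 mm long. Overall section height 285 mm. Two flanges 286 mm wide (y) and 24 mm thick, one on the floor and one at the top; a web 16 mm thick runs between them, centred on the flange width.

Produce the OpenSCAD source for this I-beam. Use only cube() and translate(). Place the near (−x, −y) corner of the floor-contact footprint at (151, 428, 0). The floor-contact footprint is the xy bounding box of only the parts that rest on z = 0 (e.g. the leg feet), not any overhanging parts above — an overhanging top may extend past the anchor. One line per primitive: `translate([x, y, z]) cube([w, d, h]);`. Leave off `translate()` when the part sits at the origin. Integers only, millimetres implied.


translate([151, 428, 0]) cube([1662, 286, 24]);
translate([151, 563, 24]) cube([1662, 16, 237]);
translate([151, 428, 261]) cube([1662, 286, 24]);


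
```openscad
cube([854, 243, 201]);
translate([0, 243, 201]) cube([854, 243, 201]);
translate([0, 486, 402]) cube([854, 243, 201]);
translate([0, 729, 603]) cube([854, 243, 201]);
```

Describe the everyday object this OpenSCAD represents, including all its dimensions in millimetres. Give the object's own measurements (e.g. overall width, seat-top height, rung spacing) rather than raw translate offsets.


A straight staircase of 4 solid steps. Each step is 854 mm wide (x), 243 mm deep (y, the going) and 201 mm tall (the rise). The first step rests on the floor; each subsequent step sits one going further in +y and one rise higher in +z, directly behind and above the previous step with no overlap.


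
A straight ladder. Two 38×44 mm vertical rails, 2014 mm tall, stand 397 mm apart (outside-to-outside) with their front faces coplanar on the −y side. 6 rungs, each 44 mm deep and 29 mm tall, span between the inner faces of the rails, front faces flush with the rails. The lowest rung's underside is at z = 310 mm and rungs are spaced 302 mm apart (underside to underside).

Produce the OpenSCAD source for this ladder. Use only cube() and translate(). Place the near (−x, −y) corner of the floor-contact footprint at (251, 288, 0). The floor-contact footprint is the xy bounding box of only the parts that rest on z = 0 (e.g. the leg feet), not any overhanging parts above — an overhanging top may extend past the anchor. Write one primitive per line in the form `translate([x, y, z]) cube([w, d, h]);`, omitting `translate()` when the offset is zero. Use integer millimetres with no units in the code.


translate([251, 288, 0]) cube([38, 44, 2014]);
translate([610, 288, 0]) cube([38, 44, 2014]);
translate([289, 288, 310]) cube([321, 44, 29]);
translate([289, 288, 612]) cube([321, 44, 29]);
translate([289, 288, 914]) cube([321, 44, 29]);
translate([289, 288, 1216]) cube([321, 44, 29]);
translate([289, 288, 1518]) cube([321, 44, 29]);
translate([289, 288, 1820]) cube([321, 44, 29]);


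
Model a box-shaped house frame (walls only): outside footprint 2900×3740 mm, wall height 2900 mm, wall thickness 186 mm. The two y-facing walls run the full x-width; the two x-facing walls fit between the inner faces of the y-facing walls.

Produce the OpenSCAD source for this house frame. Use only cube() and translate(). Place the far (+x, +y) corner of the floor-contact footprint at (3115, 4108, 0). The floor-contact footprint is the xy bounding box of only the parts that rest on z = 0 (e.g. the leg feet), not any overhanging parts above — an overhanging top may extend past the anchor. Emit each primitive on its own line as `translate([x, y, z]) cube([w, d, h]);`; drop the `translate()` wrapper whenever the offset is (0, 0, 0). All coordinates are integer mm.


translate([215, 368, 0]) cube([2900, 186, 2900]);
translate([215, 3922, 0]) cube([2900, 186, 2900]);
translate([215, 554, 0]) cube([186, 3368, 2900]);
translate([2929, 554, 0]) cube([186, 3368, 2900]);


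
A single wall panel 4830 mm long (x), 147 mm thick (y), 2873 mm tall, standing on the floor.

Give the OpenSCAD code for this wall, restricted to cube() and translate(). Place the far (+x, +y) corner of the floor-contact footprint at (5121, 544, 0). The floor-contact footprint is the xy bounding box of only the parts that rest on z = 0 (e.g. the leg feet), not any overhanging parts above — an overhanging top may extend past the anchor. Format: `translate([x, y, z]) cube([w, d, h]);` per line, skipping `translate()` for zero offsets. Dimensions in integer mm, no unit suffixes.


translate([291, 397, 0]) cube([4830, 147, 2873]);


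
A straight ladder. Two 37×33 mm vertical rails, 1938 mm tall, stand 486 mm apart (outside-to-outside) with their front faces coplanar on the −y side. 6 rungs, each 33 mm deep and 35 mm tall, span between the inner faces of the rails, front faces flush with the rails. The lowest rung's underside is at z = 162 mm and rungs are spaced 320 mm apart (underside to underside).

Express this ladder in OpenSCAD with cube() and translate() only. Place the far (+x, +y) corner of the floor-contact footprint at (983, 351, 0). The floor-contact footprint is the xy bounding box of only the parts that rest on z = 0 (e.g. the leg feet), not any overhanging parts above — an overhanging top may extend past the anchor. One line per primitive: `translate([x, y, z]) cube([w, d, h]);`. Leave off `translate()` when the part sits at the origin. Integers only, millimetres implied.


// rung span = 486 - 2*37 = 412
// rung[k] z = 162 + k*320
translate([497, 318, 0]) cube([37, 33, 1938]);
translate([946, 318, 0]) cube([37, 33, 1938]);
translate([534, 318, 162]) cube([412, 33, 35]);
translate([534, 318, 482]) cube([412, 33, 35]);
translate([534, 318, 802]) cube([412, 33, 35]);
translate([534, 318, 1122]) cube([412, 33, 35]);
translate([534, 318, 1442]) cube([412, 33, 35]);
translate([534, 318, 1762]) cube([412, 33, 35]);


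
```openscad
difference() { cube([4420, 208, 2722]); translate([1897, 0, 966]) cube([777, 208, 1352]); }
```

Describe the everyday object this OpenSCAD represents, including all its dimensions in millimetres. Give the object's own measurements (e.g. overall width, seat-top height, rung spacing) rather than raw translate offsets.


A wall 4420 mm long (x), 208 mm thick (y), 2722 mm tall, with a rectangular window opening cut through it. The opening is 777 mm wide and 1352 mm tall; its sill is at z = 966 mm and its near (−x) edge is 1897 mm from the wall's −x end. The opening passes through the full wall thickness.


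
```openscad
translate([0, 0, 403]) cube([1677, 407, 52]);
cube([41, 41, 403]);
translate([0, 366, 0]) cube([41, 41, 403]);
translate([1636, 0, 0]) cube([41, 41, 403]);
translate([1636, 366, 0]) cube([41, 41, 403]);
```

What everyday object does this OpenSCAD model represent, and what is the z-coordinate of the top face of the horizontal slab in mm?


A bench. The seat-top height is 455 mm.

A long slab on four corner posts — a bench. The slab sits at z = 403 with thickness 52, so the top is 403 + 52 = 455 mm.


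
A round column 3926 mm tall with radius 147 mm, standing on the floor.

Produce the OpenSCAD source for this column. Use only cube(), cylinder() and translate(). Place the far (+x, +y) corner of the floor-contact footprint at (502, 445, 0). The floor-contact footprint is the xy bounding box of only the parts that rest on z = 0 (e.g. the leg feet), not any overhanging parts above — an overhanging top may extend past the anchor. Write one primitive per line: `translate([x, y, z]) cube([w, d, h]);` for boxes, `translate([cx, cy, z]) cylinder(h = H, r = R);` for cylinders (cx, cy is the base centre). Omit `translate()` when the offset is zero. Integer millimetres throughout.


translate([355, 298, 0]) cylinder(h = 3926, r = 147);


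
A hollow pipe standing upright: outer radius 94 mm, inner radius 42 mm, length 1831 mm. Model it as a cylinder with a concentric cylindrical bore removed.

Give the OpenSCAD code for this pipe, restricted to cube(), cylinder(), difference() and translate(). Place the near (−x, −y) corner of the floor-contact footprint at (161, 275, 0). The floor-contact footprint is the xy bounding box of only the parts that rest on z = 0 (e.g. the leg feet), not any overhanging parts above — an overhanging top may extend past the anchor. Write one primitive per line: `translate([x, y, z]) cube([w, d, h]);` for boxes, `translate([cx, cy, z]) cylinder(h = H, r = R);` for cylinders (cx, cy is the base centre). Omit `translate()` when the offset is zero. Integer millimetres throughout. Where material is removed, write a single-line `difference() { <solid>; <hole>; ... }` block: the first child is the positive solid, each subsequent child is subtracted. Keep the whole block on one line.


difference() { translate([255, 369, 0]) cylinder(h = 1831, r = 94); translate([255, 369, 0]) cylinder(h = 1831, r = 42); }


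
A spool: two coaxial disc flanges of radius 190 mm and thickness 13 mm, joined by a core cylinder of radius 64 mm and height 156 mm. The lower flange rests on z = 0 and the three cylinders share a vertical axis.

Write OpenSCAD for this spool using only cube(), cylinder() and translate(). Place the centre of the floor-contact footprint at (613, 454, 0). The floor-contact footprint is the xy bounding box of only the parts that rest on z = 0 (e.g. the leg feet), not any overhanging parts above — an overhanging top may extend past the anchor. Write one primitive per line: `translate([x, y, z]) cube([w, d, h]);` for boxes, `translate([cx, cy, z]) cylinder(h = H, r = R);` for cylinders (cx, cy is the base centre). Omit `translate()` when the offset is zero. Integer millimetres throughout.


translate([613, 454, 0]) cylinder(h = 13, r = 190);
translate([613, 454, 13]) cylinder(h = 156, r = 64);
translate([613, 454, 169]) cylinder(h = 13, r = 190);
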